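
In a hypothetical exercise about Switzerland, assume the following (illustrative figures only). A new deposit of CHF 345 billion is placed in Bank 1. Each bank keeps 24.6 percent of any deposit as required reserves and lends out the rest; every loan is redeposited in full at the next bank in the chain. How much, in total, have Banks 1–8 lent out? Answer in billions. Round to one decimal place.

Bank i lends (1 − rr)^i of the original deposit: Bank 1 lends 345·0.7540 = 260.1300, Bank 2 lends 345·0.7540² ≈ 196.1380, and so on.
Summing a geometric series: total = 345·[0.7540·(1 − 0.7540^8) / (1 − 0.7540)] ≈ 946.9737 billion.

CHF 947.0 billion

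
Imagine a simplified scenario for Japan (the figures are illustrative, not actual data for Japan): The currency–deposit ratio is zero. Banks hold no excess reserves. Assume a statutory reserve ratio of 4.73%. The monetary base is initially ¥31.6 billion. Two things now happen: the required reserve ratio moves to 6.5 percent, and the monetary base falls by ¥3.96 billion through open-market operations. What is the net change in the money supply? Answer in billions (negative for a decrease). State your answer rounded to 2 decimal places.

-242.85 billion

Before: m₁ = 1 / (0.0473) ≈ 21.14165, MB₁ = 31.6, so M₁ = 21.14165 × 31.6 ≈ 668.0761 billion.
After: m₂ = 1 / (0.065) ≈ 15.38462, MB₂ = 31.6 − 3.96 = 27.64, so M₂ = 15.38462 × 27.64 ≈ 425.2309 billion.
ΔM = M₂ − M₁ = 425.2309 − 668.0761 = -242.8452 billion.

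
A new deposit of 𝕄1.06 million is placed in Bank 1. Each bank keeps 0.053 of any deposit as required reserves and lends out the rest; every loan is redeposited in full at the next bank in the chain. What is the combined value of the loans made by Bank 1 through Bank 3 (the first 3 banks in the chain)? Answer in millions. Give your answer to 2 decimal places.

Bank i lends (1 − rr)^i of the original deposit: Bank 1 lends 1.06·0.9470 ≈ 1.0038, Bank 2 lends 1.06·0.9470² ≈ 0.9506, and so on.
Summing a geometric series: total = 1.06·[0.9470·(1 − 0.9470^3) / (1 − 0.9470)] ≈ 2.8547 million.

𝕄2.85 million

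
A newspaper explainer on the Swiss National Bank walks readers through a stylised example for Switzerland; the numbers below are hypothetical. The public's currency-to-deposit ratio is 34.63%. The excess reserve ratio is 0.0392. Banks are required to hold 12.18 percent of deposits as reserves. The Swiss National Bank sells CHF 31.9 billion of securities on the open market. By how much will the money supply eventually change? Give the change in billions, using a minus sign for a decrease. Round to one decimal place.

-84.7 billion

The money multiplier is m = (1 + c) / (rr + e + c) = (1 + 0.3463) / (0.1218 + 0.0392 + 0.3463) ≈ 2.6539.
The sale removes 31.9 billion of base, so ΔM = m × ΔMB = 2.6539 × (−31.9) ≈ -84.6594 billion.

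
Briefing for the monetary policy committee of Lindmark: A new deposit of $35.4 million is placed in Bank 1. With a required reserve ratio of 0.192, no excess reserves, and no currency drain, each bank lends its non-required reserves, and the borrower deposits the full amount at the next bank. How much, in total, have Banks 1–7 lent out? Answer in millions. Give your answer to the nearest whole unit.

$115 million

Bank i lends (1 − rr)^i of the original deposit: Bank 1 lends 35.4·0.8080 = 28.6032, Bank 2 lends 35.4·0.8080² ≈ 23.1114, and so on.
Summing a geometric series: total = 35.4·[0.8080·(1 − 0.8080^7) / (1 − 0.8080)] ≈ 115.4790 million.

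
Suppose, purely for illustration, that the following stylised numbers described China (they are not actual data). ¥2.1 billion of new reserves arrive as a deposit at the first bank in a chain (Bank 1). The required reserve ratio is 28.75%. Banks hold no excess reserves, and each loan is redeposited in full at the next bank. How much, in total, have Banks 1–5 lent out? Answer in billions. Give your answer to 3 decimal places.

¥4.249 billion

Bank i lends (1 − rr)^i of the original deposit: Bank 1 lends 2.1·0.7125 ≈ 1.4963, Bank 2 lends 2.1·0.7125² ≈ 1.0661, and so on.
Summing a geometric series: total = 2.1·[0.7125·(1 − 0.7125^5) / (1 − 0.7125)] ≈ 4.2487 billion.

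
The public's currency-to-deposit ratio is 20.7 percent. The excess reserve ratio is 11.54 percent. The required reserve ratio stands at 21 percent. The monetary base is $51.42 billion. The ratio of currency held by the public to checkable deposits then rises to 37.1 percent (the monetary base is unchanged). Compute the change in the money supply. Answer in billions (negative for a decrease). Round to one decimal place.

-15.3 billion

Initially m₁ = (1 + 0.207) / (0.21 + 0.1154 + 0.207) ≈ 2.2671, so M₁ = 2.2671 × 51.42 ≈ 116.5743 billion.
After the change m₂ = (1 + 0.371) / (0.21 + 0.1154 + 0.371) ≈ 1.9687, so M₂ = 1.9687 × 51.42 ≈ 101.2306 billion.
ΔM = M₂ − M₁ = 101.2306 − 116.5743 = -15.3437 billion.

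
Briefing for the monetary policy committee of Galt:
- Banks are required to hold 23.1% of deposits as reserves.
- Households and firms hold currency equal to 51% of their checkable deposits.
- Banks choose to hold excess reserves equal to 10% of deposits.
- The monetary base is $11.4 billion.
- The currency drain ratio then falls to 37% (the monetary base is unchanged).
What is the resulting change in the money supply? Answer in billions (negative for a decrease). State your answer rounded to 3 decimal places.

Initially m₁ = (1 + 0.51) / (0.231 + 0.1 + 0.51) ≈ 1.795482, so M₁ = 1.795482 × 11.4 ≈ 20.4685 billion.
After the change m₂ = (1 + 0.37) / (0.231 + 0.1 + 0.37) ≈ 1.954351, so M₂ = 1.954351 × 11.4 ≈ 22.2796 billion.
ΔM = M₂ − M₁ = 22.2796 − 20.4685 = 1.8111 billion.

$1.811 billion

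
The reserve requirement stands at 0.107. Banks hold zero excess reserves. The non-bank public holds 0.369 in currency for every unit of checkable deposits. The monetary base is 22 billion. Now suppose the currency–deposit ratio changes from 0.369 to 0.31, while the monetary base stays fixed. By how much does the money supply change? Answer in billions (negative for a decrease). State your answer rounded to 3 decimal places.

5.840 billion

Initially m₁ = (1 + 0.369) / (0.107 + 0.369) ≈ 2.876050, so M₁ = 2.876050 × 22 = 63.2731 billion.
After the change m₂ = (1 + 0.31) / (0.107 + 0.31) ≈ 3.141487, so M₂ = 3.141487 × 22 ≈ 69.1127 billion.
ΔM = M₂ − M₁ = 69.1127 − 63.2731 = 5.8396 billion.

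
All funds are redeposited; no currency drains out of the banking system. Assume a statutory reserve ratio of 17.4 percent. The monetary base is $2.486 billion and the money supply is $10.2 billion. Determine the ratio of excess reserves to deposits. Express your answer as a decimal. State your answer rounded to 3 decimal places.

Using m = M/MB = 10.2/2.486 ≈ 4.102977. Since m = (1 + c)/(c + rr + e), the denominator satisfies c + rr + e = (1 + c)/m = (1 + 0) / 4.102977 ≈ 0.243725.
With c = 0 and rr = 0.174, the ratio of excess reserves to deposits is 0.243725 − 0 − 0.174 = 0.069725.

0.070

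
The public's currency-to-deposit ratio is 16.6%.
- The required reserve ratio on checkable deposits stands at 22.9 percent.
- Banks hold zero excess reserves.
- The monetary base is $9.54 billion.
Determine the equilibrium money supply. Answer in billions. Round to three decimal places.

The money multiplier is m = (1 + c) / (rr + c) = (1 + 0.166) / (0.229 + 0.166) ≈ 2.95190.
So M = m × MB = 2.95190 × 9.54 ≈ 28.1611 billion.

$28.161 billion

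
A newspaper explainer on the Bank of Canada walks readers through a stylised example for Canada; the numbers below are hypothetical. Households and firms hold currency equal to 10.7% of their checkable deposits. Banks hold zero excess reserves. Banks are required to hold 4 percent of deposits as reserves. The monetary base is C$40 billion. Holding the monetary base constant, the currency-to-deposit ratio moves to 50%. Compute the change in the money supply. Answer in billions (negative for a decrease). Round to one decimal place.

-190.1 billion

Initially m₁ = (1 + 0.107) / (0.04 + 0.107) ≈ 7.5306, so M₁ = 7.5306 × 40 = 301.224 billion.
After the change m₂ = (1 + 0.5) / (0.04 + 0.5) ≈ 2.7778, so M₂ = 2.7778 × 40 = 111.112 billion.
ΔM = M₂ − M₁ = 111.112 − 301.224 = -190.112 billion.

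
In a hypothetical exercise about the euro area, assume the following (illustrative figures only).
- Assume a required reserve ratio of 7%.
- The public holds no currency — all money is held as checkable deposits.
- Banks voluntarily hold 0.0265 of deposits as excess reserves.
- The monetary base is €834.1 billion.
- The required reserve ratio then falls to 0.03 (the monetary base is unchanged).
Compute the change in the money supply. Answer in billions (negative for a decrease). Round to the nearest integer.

€6119 billion

Initially m₁ = 1 / (0.07 + 0.0265) ≈ 10.3627, so M₁ = 10.3627 × 834.1 ≈ 8643.5281 billion.
After the change m₂ = 1 / (0.03 + 0.0265) ≈ 17.6991, so M₂ = 17.6991 × 834.1 ≈ 14762.8193 billion.
ΔM = M₂ − M₁ = 14762.8193 − 8643.5281 = 6119.2912 billion.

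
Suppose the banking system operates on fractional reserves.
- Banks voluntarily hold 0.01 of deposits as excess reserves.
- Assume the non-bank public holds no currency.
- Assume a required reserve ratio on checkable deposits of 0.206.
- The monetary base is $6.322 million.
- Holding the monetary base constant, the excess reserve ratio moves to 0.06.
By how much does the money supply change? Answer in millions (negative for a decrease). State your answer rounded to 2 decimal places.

Initially m₁ = 1 / (0.206 + 0.01) ≈ 4.6296, so M₁ = 4.6296 × 6.322 ≈ 29.2683 million.
After the change m₂ = 1 / (0.206 + 0.06) ≈ 3.7594, so M₂ = 3.7594 × 6.322 ≈ 23.7669 million.
ΔM = M₂ − M₁ = 23.7669 − 29.2683 = -5.5014 million.

-5.50 million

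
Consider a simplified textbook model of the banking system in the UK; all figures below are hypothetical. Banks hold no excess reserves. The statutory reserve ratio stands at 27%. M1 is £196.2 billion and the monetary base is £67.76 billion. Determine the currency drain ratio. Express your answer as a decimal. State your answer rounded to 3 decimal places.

0.115

Using m = M/MB = 196.2/67.76 ≈ 2.895514. From m = (1 + c)/(c + rr + e), rearranging gives 1 + c = m·(c + rr + e), so c·(1 − m) = m·(rr + e) − 1.
Hence c = [m·(rr + e) − 1]/(1 − m) = [2.895514 × (0.27 + 0) − 1] / (1 − 2.895514) ≈ 0.115120.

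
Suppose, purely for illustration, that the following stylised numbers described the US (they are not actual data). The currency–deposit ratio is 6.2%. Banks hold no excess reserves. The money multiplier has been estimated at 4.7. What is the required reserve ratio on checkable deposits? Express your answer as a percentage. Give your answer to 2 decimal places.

16.40%

Using m = 4.7. Since m = (1 + c)/(c + rr + e), the denominator satisfies c + rr + e = (1 + c)/m = (1 + 0.062) / 4.7 ≈ 0.225957.
With c = 0.062 and e = 0, the required reserve ratio on checkable deposits is 0.225957 − 0.062 − 0 = 0.163957.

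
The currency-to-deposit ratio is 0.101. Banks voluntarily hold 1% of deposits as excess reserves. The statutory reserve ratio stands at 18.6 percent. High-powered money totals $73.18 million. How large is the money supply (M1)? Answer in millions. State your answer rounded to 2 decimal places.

$271.28 million

The money multiplier is m = (1 + c) / (rr + e + c) = (1 + 0.101) / (0.186 + 0.01 + 0.101) ≈ 3.70707.
So M = m × MB = 3.70707 × 73.18 ≈ 271.2834 million.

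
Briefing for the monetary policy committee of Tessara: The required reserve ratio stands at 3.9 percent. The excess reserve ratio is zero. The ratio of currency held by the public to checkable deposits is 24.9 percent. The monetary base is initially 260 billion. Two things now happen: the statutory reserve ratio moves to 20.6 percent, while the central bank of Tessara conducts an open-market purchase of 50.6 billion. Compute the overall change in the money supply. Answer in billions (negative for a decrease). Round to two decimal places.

-274.96 billion

Before: m₁ = (1 + 0.249) / (0.039 + 0.249) ≈ 4.336806, MB₁ = 260, so M₁ = 4.336806 × 260 ≈ 1127.5696 billion.
After: m₂ = (1 + 0.249) / (0.206 + 0.249) ≈ 2.745055, MB₂ = 260 + 50.6 = 310.6, so M₂ = 2.745055 × 310.6 ≈ 852.6141 billion.
ΔM = M₂ − M₁ = 852.6141 − 1127.5696 = -274.9555 billion.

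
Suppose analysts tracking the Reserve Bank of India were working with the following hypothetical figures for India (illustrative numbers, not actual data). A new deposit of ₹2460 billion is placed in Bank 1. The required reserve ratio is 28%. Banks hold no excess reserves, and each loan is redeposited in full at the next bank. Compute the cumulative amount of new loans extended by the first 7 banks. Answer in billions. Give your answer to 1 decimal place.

Bank i lends (1 − rr)^i of the original deposit: Bank 1 lends 2460·0.7200 = 1771.2000, Bank 2 lends 2460·0.7200² = 1275.2640, and so on.
Summing a geometric series: total = 2460·[0.7200·(1 − 0.7200^7) / (1 − 0.7200)] ≈ 5691.2064 billion.

₹5691.2 billion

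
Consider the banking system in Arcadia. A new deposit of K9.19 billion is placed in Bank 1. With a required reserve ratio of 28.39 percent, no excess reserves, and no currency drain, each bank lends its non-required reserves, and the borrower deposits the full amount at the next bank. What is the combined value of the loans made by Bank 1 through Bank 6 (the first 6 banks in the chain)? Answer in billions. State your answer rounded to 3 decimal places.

Bank i lends (1 − rr)^i of the original deposit: Bank 1 lends 9.19·0.7161 ≈ 6.5810, Bank 2 lends 9.19·0.7161² ≈ 4.7126, and so on.
Summing a geometric series: total = 9.19·[0.7161·(1 − 0.7161^6) / (1 − 0.7161)] ≈ 20.0547 billion.

K20.055 billion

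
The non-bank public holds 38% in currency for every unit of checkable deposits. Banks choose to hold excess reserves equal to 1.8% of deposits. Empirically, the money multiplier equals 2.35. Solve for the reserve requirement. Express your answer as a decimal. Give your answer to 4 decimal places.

0.1892

Using m = 2.35. Since m = (1 + c)/(c + rr + e), the denominator satisfies c + rr + e = (1 + c)/m = (1 + 0.38) / 2.35 ≈ 0.587234.
With c = 0.38 and e = 0.018, the reserve requirement is 0.587234 − 0.38 − 0.018 = 0.189234.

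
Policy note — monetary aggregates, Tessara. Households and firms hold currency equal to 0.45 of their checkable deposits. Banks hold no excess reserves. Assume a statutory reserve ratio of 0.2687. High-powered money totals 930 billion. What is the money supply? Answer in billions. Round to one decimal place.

1876.3 billion

The money multiplier is m = (1 + c) / (rr + c) = (1 + 0.45) / (0.2687 + 0.45) ≈ 2.01753.
So M = m × MB = 2.01753 × 930 = 1876.3029 billion.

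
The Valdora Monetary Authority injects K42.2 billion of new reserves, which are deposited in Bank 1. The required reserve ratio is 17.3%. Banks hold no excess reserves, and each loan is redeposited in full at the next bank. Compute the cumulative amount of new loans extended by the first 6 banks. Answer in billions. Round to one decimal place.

K137.2 billion

Bank i lends (1 − rr)^i of the original deposit: Bank 1 lends 42.2·0.8270 = 34.8994, Bank 2 lends 42.2·0.8270² ≈ 28.8618, and so on.
Summing a geometric series: total = 42.2·[0.8270·(1 − 0.8270^6) / (1 − 0.8270)] ≈ 137.1942 billion.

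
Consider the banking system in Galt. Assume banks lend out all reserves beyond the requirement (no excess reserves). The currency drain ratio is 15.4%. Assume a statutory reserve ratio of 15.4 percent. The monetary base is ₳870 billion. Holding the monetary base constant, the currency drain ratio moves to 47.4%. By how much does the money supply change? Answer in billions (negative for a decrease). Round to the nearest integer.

-1218 billion

Initially m₁ = (1 + 0.154) / (0.154 + 0.154) ≈ 3.7468, so M₁ = 3.7468 × 870 = 3259.716 billion.
After the change m₂ = (1 + 0.474) / (0.154 + 0.474) ≈ 2.3471, so M₂ = 2.3471 × 870 = 2041.977 billion.
ΔM = M₂ − M₁ = 2041.977 − 3259.716 = -1217.739 billion.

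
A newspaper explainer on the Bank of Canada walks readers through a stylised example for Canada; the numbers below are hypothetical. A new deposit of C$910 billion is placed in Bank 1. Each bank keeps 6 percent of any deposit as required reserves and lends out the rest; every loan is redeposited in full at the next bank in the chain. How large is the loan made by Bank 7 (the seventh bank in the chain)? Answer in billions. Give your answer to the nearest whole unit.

C$590 billion

Each bank lends a fraction (1 − rr) = 0.9400 of the deposit it receives, so Bank 7 receives 910·0.9400^6 and lends 910·0.9400^7 ≈ 590.1146 billion.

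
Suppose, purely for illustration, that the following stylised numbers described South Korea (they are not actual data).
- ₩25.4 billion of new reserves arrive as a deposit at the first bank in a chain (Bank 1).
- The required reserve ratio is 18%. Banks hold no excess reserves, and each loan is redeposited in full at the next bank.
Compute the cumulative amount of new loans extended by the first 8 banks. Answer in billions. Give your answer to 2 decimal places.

Bank i lends (1 − rr)^i of the original deposit: Bank 1 lends 25.4·0.8200 = 20.8280, Bank 2 lends 25.4·0.8200² ≈ 17.0790, and so on.
Summing a geometric series: total = 25.4·[0.8200·(1 − 0.8200^8) / (1 − 0.8200)] ≈ 92.0581 billion.

₩92.06 billion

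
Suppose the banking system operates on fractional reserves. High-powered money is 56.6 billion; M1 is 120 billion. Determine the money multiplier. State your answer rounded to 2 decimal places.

The money multiplier is m = M / MB = 120 / 56.6 ≈ 2.12014.

2.12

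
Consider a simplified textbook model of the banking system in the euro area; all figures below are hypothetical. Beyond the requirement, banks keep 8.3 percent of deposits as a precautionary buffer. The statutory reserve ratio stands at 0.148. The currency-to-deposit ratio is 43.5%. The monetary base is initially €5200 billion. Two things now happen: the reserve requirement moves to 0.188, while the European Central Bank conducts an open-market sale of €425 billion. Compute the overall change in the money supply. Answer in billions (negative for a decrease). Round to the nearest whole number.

Before: m₁ = (1 + 0.435) / (0.148 + 0.083 + 0.435) ≈ 2.15465, MB₁ = 5200, so M₁ = 2.15465 × 5200 = 11204.18 billion.
After: m₂ = (1 + 0.435) / (0.188 + 0.083 + 0.435) ≈ 2.03258, MB₂ = 5200 − 425 = 4775, so M₂ = 2.03258 × 4775 = 9705.5695 billion.
ΔM = M₂ − M₁ = 9705.5695 − 11204.18 = -1498.6105 billion.

-1499 billion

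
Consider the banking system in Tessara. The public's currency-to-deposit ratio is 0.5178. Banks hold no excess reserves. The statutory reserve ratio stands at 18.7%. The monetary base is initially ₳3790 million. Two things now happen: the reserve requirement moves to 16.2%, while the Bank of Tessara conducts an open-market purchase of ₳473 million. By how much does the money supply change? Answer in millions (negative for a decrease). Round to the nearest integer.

₳1356 million

Before: m₁ = (1 + 0.5178) / (0.187 + 0.5178) ≈ 2.15352, MB₁ = 3790, so M₁ = 2.15352 × 3790 = 8161.8408 million.
After: m₂ = (1 + 0.5178) / (0.162 + 0.5178) ≈ 2.23272, MB₂ = 3790 + 473 = 4263, so M₂ = 2.23272 × 4263 ≈ 9518.0854 million.
ΔM = M₂ − M₁ = 9518.0854 − 8161.8408 = 1356.2446 million.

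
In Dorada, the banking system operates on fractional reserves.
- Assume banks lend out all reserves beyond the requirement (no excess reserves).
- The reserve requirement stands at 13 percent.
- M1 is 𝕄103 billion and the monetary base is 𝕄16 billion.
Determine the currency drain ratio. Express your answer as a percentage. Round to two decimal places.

Using m = M/MB = 103/16 = 6.437500. From m = (1 + c)/(c + rr + e), rearranging gives 1 + c = m·(c + rr + e), so c·(1 − m) = m·(rr + e) − 1.
Hence c = [m·(rr + e) − 1]/(1 − m) = [6.437500 × (0.13 + 0) − 1] / (1 − 6.437500) = 0.030000.

3.00%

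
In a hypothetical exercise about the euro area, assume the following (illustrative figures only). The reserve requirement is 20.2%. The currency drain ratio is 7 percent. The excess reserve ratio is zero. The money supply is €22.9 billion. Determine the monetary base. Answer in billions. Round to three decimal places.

€5.821 billion

The money multiplier is m = (1 + c) / (rr + c) = (1 + 0.07) / (0.202 + 0.07) ≈ 3.933824.
MB = M / m = 22.9 / 3.933824 ≈ 5.8213 billion.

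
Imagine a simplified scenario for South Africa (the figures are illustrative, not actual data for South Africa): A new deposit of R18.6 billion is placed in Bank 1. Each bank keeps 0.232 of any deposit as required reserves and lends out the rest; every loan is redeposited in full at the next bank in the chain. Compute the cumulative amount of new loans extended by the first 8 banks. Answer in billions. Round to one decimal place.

Bank i lends (1 − rr)^i of the original deposit: Bank 1 lends 18.6·0.7680 = 14.2848, Bank 2 lends 18.6·0.7680² ≈ 10.9707, and so on.
Summing a geometric series: total = 18.6·[0.7680·(1 − 0.7680^8) / (1 − 0.7680)] ≈ 54.1204 billion.

R54.1 billion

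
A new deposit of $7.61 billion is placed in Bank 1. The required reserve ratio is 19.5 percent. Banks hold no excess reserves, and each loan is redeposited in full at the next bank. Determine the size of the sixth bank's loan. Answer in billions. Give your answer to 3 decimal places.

$2.071 billion

Each bank lends a fraction (1 − rr) = 0.8050 of the deposit it receives, so Bank 6 receives 7.61·0.8050^5 and lends 7.61·0.8050^6 ≈ 2.0709 billion.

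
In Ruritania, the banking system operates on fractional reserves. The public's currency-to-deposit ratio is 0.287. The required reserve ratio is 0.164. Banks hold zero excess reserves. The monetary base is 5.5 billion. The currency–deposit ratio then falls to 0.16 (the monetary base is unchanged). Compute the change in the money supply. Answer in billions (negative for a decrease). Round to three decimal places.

3.996 billion

Initially m₁ = (1 + 0.287) / (0.164 + 0.287) ≈ 2.85366, so M₁ = 2.85366 × 5.5 ≈ 15.6951 billion.
After the change m₂ = (1 + 0.16) / (0.164 + 0.16) ≈ 3.58025, so M₂ = 3.58025 × 5.5 ≈ 19.6914 billion.
ΔM = M₂ − M₁ = 19.6914 − 15.6951 = 3.9963 billion.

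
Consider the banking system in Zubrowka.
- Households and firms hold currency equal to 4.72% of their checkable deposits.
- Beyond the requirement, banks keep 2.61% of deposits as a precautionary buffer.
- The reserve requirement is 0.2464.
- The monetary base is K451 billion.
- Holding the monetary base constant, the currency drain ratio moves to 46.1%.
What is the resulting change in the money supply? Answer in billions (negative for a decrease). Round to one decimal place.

-579.0 billion

Initially m₁ = (1 + 0.0472) / (0.2464 + 0.0261 + 0.0472) ≈ 3.27557, so M₁ = 3.27557 × 451 ≈ 1477.2821 billion.
After the change m₂ = (1 + 0.461) / (0.2464 + 0.0261 + 0.461) ≈ 1.99182, so M₂ = 1.99182 × 451 ≈ 898.3108 billion.
ΔM = M₂ − M₁ = 898.3108 − 1477.2821 = -578.9713 billion.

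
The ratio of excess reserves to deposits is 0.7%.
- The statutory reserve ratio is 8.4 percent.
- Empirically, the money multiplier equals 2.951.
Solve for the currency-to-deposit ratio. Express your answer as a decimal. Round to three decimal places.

Using m = 2.951. From m = (1 + c)/(c + rr + e), rearranging gives 1 + c = m·(c + rr + e), so c·(1 − m) = m·(rr + e) − 1.
Hence c = [m·(rr + e) − 1]/(1 − m) = [2.951 × (0.084 + 0.007) − 1] / (1 − 2.951) ≈ 0.374915.

0.375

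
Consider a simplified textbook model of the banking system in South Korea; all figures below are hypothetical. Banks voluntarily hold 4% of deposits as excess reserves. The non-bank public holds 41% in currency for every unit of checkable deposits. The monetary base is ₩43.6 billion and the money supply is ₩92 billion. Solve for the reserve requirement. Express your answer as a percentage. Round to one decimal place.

21.8%

Using m = M/MB = 92/43.6 ≈ 2.110092. Since m = (1 + c)/(c + rr + e), the denominator satisfies c + rr + e = (1 + c)/m = (1 + 0.41) / 2.110092 ≈ 0.668217.
With c = 0.41 and e = 0.04, the reserve requirement is 0.668217 − 0.41 − 0.04 = 0.218217.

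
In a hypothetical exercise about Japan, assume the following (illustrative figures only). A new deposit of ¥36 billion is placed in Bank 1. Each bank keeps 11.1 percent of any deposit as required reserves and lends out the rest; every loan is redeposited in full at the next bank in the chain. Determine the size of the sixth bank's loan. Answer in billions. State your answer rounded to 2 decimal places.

Each bank lends a fraction (1 − rr) = 0.8890 of the deposit it receives, so Bank 6 receives 36·0.8890^5 and lends 36·0.8890^6 ≈ 17.7710 billion.

¥17.77 billion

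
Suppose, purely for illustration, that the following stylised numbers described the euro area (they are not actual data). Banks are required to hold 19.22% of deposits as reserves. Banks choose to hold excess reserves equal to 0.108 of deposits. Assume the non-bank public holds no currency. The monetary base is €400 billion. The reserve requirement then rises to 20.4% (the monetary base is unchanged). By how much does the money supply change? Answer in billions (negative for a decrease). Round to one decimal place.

-50.4 billion

Initially m₁ = 1 / (0.1922 + 0.108) ≈ 3.33111, so M₁ = 3.33111 × 400 = 1332.444 billion.
After the change m₂ = 1 / (0.204 + 0.108) ≈ 3.20513, so M₂ = 3.20513 × 400 = 1282.052 billion.
ΔM = M₂ − M₁ = 1282.052 − 1332.444 = -50.392 billion.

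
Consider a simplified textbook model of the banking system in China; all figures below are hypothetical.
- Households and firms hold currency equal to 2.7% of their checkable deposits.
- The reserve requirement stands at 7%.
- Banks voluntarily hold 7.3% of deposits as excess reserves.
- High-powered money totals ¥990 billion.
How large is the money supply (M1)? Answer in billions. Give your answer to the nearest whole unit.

¥5981 billion

The money multiplier is m = (1 + c) / (rr + e + c) = (1 + 0.027) / (0.07 + 0.073 + 0.027) ≈ 6.0412.
So M = m × MB = 6.0412 × 990 = 5980.788 billion.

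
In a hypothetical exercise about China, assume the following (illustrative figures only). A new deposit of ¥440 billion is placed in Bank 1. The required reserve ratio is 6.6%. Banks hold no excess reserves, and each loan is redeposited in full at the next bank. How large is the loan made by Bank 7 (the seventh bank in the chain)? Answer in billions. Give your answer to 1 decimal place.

¥272.8 billion

Each bank lends a fraction (1 − rr) = 0.9340 of the deposit it receives, so Bank 7 receives 440·0.9340^6 and lends 440·0.9340^7 ≈ 272.8229 billion.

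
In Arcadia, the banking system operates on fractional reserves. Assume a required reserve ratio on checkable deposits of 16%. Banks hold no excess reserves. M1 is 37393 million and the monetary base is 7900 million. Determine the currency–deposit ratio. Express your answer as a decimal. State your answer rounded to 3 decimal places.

0.065

Using m = M/MB = 37393/7900 ≈ 4.733291. From m = (1 + c)/(c + rr + e), rearranging gives 1 + c = m·(c + rr + e), so c·(1 − m) = m·(rr + e) − 1.
Hence c = [m·(rr + e) − 1]/(1 − m) = [4.733291 × (0.16 + 0) − 1] / (1 − 4.733291) ≈ 0.065003.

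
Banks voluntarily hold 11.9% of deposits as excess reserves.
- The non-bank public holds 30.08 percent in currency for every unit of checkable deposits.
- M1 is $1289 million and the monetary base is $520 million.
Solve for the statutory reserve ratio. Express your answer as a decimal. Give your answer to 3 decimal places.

0.105

Using m = M/MB = 1289/520 ≈ 2.478846. Since m = (1 + c)/(c + rr + e), the denominator satisfies c + rr + e = (1 + c)/m = (1 + 0.3008) / 2.478846 ≈ 0.524760.
With c = 0.3008 and e = 0.119, the statutory reserve ratio is 0.524760 − 0.3008 − 0.119 = 0.10496.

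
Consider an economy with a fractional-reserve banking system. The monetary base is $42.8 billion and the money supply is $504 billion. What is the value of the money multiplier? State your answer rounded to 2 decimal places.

The money multiplier is m = M / MB = 504 / 42.8 ≈ 11.77570.

11.78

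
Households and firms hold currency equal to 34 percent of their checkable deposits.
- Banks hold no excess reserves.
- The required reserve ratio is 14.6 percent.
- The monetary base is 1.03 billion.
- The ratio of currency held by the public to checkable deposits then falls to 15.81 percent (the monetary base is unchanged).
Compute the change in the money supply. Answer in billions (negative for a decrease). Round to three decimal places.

1.083 billion

Initially m₁ = (1 + 0.34) / (0.146 + 0.34) ≈ 2.75720, so M₁ = 2.75720 × 1.03 ≈ 2.8399 billion.
After the change m₂ = (1 + 0.1581) / (0.146 + 0.1581) ≈ 3.80829, so M₂ = 3.80829 × 1.03 ≈ 3.9225 billion.
ΔM = M₂ − M₁ = 3.9225 − 2.8399 = 1.0826 billion.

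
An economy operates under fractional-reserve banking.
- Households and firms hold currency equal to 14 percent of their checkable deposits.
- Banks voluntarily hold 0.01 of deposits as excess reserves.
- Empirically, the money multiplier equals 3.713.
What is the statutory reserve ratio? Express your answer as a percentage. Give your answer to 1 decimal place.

15.7%

Using m = 3.713. Since m = (1 + c)/(c + rr + e), the denominator satisfies c + rr + e = (1 + c)/m = (1 + 0.14) / 3.713 ≈ 0.307029.
With c = 0.14 and e = 0.01, the statutory reserve ratio is 0.307029 − 0.14 − 0.01 = 0.157029.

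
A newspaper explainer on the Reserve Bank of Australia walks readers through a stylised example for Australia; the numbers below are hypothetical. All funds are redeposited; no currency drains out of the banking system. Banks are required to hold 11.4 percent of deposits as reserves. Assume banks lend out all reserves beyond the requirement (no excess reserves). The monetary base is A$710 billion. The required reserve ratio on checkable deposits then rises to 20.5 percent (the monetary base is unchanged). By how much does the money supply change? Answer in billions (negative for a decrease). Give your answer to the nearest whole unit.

-2765 billion

Initially m₁ = 1 / (0.114) ≈ 8.7719, so M₁ = 8.7719 × 710 = 6228.049 billion.
After the change m₂ = 1 / (0.205) ≈ 4.8780, so M₂ = 4.8780 × 710 = 3463.38 billion.
ΔM = M₂ − M₁ = 3463.38 − 6228.049 = -2764.669 billion.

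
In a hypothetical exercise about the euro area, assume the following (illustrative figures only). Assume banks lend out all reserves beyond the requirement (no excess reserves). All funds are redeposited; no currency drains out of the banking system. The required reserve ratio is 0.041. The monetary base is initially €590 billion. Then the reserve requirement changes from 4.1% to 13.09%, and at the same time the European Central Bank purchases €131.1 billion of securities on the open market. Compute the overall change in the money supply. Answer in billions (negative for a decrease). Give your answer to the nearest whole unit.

Before: m₁ = 1 / (0.041) ≈ 24.3902, MB₁ = 590, so M₁ = 24.3902 × 590 = 14390.218 billion.
After: m₂ = 1 / (0.1309) ≈ 7.6394, MB₂ = 590 + 131.1 = 721.1, so M₂ = 7.6394 × 721.1 ≈ 5508.7713 billion.
ΔM = M₂ − M₁ = 5508.7713 − 14390.218 = -8881.4467 billion.

-8881 billion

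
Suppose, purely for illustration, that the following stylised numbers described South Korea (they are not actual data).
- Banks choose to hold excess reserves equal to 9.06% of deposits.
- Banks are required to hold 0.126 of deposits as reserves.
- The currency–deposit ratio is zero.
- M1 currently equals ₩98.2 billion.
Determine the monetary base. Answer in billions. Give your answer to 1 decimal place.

The money multiplier is m = 1 / (rr + e) = 1 / (0.126 + 0.0906) ≈ 4.6168.
MB = M / m = 98.2 / 4.6168 ≈ 21.2701 billion.

₩21.3 billion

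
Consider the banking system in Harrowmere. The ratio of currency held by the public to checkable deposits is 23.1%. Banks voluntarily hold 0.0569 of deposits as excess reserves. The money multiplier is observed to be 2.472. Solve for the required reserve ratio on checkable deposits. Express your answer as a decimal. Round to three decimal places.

0.210

Using m = 2.472. Since m = (1 + c)/(c + rr + e), the denominator satisfies c + rr + e = (1 + c)/m = (1 + 0.231) / 2.472 ≈ 0.497977.
With c = 0.231 and e = 0.0569, the required reserve ratio on checkable deposits is 0.497977 − 0.231 − 0.0569 = 0.210077.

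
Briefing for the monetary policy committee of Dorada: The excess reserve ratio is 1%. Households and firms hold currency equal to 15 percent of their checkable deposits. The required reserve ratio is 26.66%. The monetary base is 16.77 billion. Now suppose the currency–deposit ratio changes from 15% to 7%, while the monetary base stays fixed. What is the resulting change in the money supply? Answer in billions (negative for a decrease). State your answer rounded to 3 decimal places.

Initially m₁ = (1 + 0.15) / (0.2666 + 0.01 + 0.15) ≈ 2.695734, so M₁ = 2.695734 × 16.77 ≈ 45.2075 billion.
After the change m₂ = (1 + 0.07) / (0.2666 + 0.01 + 0.07) ≈ 3.087132, so M₂ = 3.087132 × 16.77 ≈ 51.7712 billion.
ΔM = M₂ − M₁ = 51.7712 − 45.2075 = 6.5637 billion.

6.564 billion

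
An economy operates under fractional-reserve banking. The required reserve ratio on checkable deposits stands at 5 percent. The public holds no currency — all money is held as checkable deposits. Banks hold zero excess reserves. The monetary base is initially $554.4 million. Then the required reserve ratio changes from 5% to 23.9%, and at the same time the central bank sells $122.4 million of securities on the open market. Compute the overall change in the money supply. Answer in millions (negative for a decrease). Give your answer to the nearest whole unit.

-9280 million

Before: m₁ = 1 / (0.05) = 20, MB₁ = 554.4, so M₁ = 20 × 554.4 = 11088 million.
After: m₂ = 1 / (0.239) ≈ 4.1841, MB₂ = 554.4 − 122.4 = 432, so M₂ = 4.1841 × 432 = 1807.5312 million.
ΔM = M₂ − M₁ = 1807.5312 − 11088 = -9280.4688 million.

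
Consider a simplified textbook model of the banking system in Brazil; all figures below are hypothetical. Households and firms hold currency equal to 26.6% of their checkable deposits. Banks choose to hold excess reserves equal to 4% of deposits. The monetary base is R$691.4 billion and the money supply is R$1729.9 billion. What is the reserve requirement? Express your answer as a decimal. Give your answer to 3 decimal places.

Using m = M/MB = 1729.9/691.4 ≈ 2.502025. Since m = (1 + c)/(c + rr + e), the denominator satisfies c + rr + e = (1 + c)/m = (1 + 0.266) / 2.502025 ≈ 0.505990.
With c = 0.266 and e = 0.04, the reserve requirement is 0.505990 − 0.266 − 0.04 = 0.19999.

0.200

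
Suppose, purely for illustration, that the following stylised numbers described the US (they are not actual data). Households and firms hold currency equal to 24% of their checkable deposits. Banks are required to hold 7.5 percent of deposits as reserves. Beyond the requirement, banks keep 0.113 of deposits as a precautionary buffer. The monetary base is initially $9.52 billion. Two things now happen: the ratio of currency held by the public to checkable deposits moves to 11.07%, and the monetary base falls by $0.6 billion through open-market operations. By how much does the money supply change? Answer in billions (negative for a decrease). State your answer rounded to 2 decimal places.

$5.59 billion

Before: m₁ = (1 + 0.24) / (0.075 + 0.113 + 0.24) ≈ 2.8972, MB₁ = 9.52, so M₁ = 2.8972 × 9.52 ≈ 27.5813 billion.
After: m₂ = (1 + 0.1107) / (0.075 + 0.113 + 0.1107) ≈ 3.7184, MB₂ = 9.52 − 0.6 = 8.92, so M₂ = 3.7184 × 8.92 ≈ 33.1681 billion.
ΔM = M₂ − M₁ = 33.1681 − 27.5813 = 5.5868 billion.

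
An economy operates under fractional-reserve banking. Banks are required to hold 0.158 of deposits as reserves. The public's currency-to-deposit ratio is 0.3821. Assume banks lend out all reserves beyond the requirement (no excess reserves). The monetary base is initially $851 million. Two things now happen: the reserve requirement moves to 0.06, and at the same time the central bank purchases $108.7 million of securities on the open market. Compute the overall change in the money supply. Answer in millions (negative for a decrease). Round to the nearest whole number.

$823 million

Before: m₁ = (1 + 0.3821) / (0.158 + 0.3821) ≈ 2.5590, MB₁ = 851, so M₁ = 2.5590 × 851 = 2177.709 million.
After: m₂ = (1 + 0.3821) / (0.06 + 0.3821) ≈ 3.1262, MB₂ = 851 + 108.7 = 959.7, so M₂ = 3.1262 × 959.7 ≈ 3000.2141 million.
ΔM = M₂ − M₁ = 3000.2141 − 2177.709 = 822.5051 million.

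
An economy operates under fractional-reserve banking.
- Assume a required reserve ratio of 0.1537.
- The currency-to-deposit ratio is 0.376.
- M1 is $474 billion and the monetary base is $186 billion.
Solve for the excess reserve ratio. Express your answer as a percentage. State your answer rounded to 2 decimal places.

Using m = M/MB = 474/186 ≈ 2.548387. Since m = (1 + c)/(c + rr + e), the denominator satisfies c + rr + e = (1 + c)/m = (1 + 0.376) / 2.548387 ≈ 0.539949.
With c = 0.376 and rr = 0.1537, the excess reserve ratio is 0.539949 − 0.376 − 0.1537 = 0.010249.

1.02%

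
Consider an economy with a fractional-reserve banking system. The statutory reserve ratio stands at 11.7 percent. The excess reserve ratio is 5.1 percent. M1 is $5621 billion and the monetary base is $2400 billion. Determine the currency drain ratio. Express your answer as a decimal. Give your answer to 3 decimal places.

Using m = M/MB = 5621/2400 ≈ 2.342083. From m = (1 + c)/(c + rr + e), rearranging gives 1 + c = m·(c + rr + e), so c·(1 − m) = m·(rr + e) − 1.
Hence c = [m·(rr + e) − 1]/(1 − m) = [2.342083 × (0.117 + 0.051) − 1] / (1 − 2.342083) ≈ 0.451932.

0.452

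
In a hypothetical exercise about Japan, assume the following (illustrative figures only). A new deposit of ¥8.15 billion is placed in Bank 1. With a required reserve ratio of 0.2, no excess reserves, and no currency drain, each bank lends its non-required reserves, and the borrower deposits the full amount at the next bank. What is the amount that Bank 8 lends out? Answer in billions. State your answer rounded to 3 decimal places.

Each bank lends a fraction (1 − rr) = 0.8000 of the deposit it receives, so Bank 8 receives 8.15·0.8000^7 and lends 8.15·0.8000^8 ≈ 1.3673 billion.

¥1.367 billion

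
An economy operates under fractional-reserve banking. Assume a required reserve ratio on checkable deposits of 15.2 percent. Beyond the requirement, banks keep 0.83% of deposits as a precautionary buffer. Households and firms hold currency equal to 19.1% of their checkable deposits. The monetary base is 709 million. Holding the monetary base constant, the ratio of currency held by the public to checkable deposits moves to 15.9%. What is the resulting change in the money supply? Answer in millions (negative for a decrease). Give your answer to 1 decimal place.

169.8 million

Initially m₁ = (1 + 0.191) / (0.152 + 0.0083 + 0.191) ≈ 3.39026, so M₁ = 3.39026 × 709 ≈ 2403.6943 million.
After the change m₂ = (1 + 0.159) / (0.152 + 0.0083 + 0.159) ≈ 3.62982, so M₂ = 3.62982 × 709 ≈ 2573.5424 million.
ΔM = M₂ − M₁ = 2573.5424 − 2403.6943 = 169.8481 million.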